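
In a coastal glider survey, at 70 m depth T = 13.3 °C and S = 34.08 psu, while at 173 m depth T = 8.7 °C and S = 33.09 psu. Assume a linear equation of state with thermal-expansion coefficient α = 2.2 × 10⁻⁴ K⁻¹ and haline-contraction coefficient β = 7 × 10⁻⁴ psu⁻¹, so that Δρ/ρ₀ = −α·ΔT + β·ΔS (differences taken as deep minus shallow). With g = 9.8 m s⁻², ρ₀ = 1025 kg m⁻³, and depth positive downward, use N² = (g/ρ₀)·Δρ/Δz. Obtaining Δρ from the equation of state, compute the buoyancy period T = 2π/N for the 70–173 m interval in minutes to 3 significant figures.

19.0 min

ΔT = -4.6 K, ΔS = -0.99 psu (deep − shallow).
Δρ/ρ₀ = −αΔT + βΔS = 1.012 × 10⁻³ − 6.93 × 10⁻⁴ = 3.19 × 10⁻⁴, so Δρ ≈ 0.3270 kg m⁻³.
N² = (g/ρ₀)·Δρ/Δz = g·(Δρ/ρ₀)/Δz = 9.8 × 3.19 × 10⁻⁴ / 103 = 3.0351 × 10⁻⁵ s⁻².
N = √(3.0351 × 10⁻⁵) = 5.5092 × 10⁻³ rad s⁻¹ → T = 2π/N = 1.1405 × 10³ s = 19.008 min ≈ 19.0 min.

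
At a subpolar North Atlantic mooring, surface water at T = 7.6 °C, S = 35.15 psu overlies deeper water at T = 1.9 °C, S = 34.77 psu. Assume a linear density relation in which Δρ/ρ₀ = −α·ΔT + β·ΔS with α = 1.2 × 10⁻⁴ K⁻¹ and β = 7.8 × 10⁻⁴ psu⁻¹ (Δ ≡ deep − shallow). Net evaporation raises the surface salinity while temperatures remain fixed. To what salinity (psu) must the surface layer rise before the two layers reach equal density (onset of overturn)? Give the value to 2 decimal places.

Neutral buoyancy requires −α(T_deep − T_surf) + β(S_deep − S_surf′) = 0.
S_surf′ = S_deep − (α/β)·ΔT = 34.77 − (1.2 × 10⁻⁴/7.8 × 10⁻⁴)·(-5.7) = 35.6469 psu.
Increase required: 35.6469 − 35.15 = 0.4969 psu.

35.65 psu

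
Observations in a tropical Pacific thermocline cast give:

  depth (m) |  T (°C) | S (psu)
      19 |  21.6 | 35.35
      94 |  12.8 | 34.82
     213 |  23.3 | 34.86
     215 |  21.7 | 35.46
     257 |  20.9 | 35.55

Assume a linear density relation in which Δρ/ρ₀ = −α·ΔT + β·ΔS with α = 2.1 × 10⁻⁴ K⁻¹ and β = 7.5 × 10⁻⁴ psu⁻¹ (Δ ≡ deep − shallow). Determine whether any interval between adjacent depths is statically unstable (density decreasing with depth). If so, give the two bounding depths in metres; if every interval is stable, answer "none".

Evaluate Δρ/ρ₀ = −αΔT + βΔS across each adjacent pair:
  19–94 m: −αΔT+βΔS = −(2.1 × 10⁻⁴)(-8.8)+(7.5 × 10⁻⁴)(-0.53) = 1.5 × 10⁻³ → stable
  94–213 m: −αΔT+βΔS = −(2.1 × 10⁻⁴)(+10.5)+(7.5 × 10⁻⁴)(+0.04) = -2.2 × 10⁻³ → UNSTABLE
  213–215 m: −αΔT+βΔS = −(2.1 × 10⁻⁴)(-1.6)+(7.5 × 10⁻⁴)(+0.60) = 7.9 × 10⁻⁴ → stable
  215–257 m: −αΔT+βΔS = −(2.1 × 10⁻⁴)(-0.8)+(7.5 × 10⁻⁴)(+0.09) = 2.4 × 10⁻⁴ → stable
The 94–213 m interval has Δρ < 0: lighter water underlies denser water.

94–213 m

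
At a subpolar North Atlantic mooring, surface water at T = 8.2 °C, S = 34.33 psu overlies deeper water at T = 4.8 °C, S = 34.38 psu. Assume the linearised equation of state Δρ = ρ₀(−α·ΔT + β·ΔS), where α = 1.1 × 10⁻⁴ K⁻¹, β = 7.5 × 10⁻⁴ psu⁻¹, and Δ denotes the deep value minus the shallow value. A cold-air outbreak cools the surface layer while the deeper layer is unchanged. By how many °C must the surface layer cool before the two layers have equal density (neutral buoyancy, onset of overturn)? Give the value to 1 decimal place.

Neutral buoyancy requires Δρ = 0, i.e. −α(T_deep − T_surf′) + β(S_deep − S_surf) = 0.
T_surf′ = T_deep − (β/α)·ΔS = 4.8 − (7.5 × 10⁻⁴/1.1 × 10⁻⁴)·(+0.05) = 4.459 °C.
Cooling required: 8.2 − (4.459) = 3.741 °C.

3.7 °C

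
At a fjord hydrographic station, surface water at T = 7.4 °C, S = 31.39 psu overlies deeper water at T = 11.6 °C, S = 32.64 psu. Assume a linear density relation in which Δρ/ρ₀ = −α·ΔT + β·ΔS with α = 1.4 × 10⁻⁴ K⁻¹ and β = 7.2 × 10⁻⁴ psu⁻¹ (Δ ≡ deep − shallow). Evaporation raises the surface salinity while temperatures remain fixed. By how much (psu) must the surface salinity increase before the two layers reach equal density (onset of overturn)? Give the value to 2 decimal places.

Neutral buoyancy requires −α(T_deep − T_surf) + β(S_deep − S_surf′) = 0.
S_surf′ = S_deep − (α/β)·ΔT = 32.64 − (1.4 × 10⁻⁴/7.2 × 10⁻⁴)·(+4.2) = 31.8233 psu.
Increase required: 31.8233 − 31.39 = 0.4333 psu.

0.43 psu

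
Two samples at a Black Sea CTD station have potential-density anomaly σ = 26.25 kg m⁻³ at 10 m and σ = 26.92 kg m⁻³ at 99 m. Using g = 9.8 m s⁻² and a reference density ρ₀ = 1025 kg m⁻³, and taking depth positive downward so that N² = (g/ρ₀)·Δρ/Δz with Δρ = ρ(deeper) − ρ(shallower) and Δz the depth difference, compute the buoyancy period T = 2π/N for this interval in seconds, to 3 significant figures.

741 s

Δρ = 1026.92 − 1026.25 = 0.67 kg m⁻³ over Δz = 99 − 10 = 89 m.
N² = (9.8/1025) × (0.67/89) = 7.1976 × 10⁻⁵ s⁻².
N = √(7.1976 × 10⁻⁵) = 8.4839 × 10⁻³ rad s⁻¹, so T = 2π/N = 740.60 s ≈ 741 s.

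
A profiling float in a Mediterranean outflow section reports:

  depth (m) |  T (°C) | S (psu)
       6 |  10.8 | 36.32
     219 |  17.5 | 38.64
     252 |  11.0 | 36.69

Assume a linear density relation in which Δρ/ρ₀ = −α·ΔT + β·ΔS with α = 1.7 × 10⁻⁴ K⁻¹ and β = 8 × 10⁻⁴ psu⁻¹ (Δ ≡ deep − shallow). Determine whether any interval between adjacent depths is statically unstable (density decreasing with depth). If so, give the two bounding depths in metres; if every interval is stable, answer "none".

219–252 m

Evaluate Δρ/ρ₀ = −αΔT + βΔS across each adjacent pair:
  6–219 m: −αΔT+βΔS = −(1.7 × 10⁻⁴)(+6.7)+(8 × 10⁻⁴)(+2.32) = 7.2 × 10⁻⁴ → stable
  219–252 m: −αΔT+βΔS = −(1.7 × 10⁻⁴)(-6.5)+(8 × 10⁻⁴)(-1.95) = -4.5 × 10⁻⁴ → UNSTABLE
The 219–252 m interval has Δρ < 0: lighter water underlies denser water.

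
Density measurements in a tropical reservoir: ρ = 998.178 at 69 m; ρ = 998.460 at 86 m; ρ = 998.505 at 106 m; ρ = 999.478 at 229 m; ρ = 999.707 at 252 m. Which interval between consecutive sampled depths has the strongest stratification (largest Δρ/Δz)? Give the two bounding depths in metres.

Compute the density gradient over each adjacent pair:
  69–86 m: Δρ/Δz = 0.282/17 = 0.017 kg m⁻⁴
  86–106 m: Δρ/Δz = 0.045/20 = 2.2 × 10⁻³ kg m⁻⁴
  106–229 m: Δρ/Δz = 0.973/123 = 7.9 × 10⁻³ kg m⁻⁴
  229–252 m: Δρ/Δz = 0.229/23 = 0.010 kg m⁻⁴
The largest gradient is in the 69–86 m interval — the pycnocline.

69–86 m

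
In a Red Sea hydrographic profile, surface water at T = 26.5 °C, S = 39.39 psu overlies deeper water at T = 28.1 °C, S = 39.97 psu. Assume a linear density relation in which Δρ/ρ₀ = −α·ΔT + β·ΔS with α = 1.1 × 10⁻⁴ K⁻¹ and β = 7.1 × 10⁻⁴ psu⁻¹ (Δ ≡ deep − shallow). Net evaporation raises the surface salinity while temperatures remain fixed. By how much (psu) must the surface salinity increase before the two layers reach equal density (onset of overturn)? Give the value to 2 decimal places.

Neutral buoyancy requires −α(T_deep − T_surf) + β(S_deep − S_surf′) = 0.
S_surf′ = S_deep − (α/β)·ΔT = 39.97 − (1.1 × 10⁻⁴/7.1 × 10⁻⁴)·(+1.6) = 39.7221 psu.
Increase required: 39.7221 − 39.39 = 0.3321 psu.

0.33 psu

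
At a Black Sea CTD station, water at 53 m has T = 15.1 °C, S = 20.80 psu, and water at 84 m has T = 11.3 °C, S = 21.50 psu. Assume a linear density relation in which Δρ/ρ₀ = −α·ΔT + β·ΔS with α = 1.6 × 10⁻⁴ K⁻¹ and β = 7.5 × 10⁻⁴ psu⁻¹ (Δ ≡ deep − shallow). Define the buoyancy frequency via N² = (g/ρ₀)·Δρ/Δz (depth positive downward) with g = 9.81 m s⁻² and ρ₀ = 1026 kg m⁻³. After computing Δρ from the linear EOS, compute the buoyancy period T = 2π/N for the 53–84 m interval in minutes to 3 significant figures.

ΔT = -3.8 K, ΔS = +0.70 psu (deep − shallow).
Δρ/ρ₀ = −αΔT + βΔS = 6.08 × 10⁻⁴ + 5.25 × 10⁻⁴ = 1.133 × 10⁻³, so Δρ ≈ 1.162 kg m⁻³.
N² = (g/ρ₀)·Δρ/Δz = g·(Δρ/ρ₀)/Δz = 9.81 × 1.133 × 10⁻³ / 31 = 3.5854 × 10⁻⁴ s⁻².
N = √(3.5854 × 10⁻⁴) = 0.018935 rad s⁻¹ → T = 2π/N = 331.83 s = 5.5305 min ≈ 5.53 min.

5.53 min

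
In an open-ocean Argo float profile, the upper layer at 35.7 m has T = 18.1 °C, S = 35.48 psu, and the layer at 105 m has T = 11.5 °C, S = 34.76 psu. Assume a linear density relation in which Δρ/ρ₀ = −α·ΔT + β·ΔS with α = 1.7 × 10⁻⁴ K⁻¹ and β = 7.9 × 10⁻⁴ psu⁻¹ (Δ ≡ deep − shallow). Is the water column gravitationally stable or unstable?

ΔT = 11.5 − 18.1 = -6.6 K and ΔS = 34.76 − 35.48 = -0.72 psu (deep − shallow).
−αΔT = 1.122 × 10⁻³; βΔS = -5.688 × 10⁻⁴; sum Δρ/ρ₀ = 5.532 × 10⁻⁴.
Δρ/ρ₀ > 0, so Δρ > 0: deeper water is denser → statically stable.

stable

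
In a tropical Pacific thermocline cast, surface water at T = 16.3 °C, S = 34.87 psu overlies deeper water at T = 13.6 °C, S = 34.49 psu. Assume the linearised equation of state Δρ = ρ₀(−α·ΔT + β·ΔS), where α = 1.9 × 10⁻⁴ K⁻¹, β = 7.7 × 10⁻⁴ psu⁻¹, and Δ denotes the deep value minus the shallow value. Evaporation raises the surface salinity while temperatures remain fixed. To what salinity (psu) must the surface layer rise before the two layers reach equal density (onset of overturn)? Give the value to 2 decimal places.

35.16 psu

Neutral buoyancy requires −α(T_deep − T_surf) + β(S_deep − S_surf′) = 0.
S_surf′ = S_deep − (α/β)·ΔT = 34.49 − (1.9 × 10⁻⁴/7.7 × 10⁻⁴)·(-2.7) = 35.1562 psu.
Increase required: 35.1562 − 34.87 = 0.2862 psu.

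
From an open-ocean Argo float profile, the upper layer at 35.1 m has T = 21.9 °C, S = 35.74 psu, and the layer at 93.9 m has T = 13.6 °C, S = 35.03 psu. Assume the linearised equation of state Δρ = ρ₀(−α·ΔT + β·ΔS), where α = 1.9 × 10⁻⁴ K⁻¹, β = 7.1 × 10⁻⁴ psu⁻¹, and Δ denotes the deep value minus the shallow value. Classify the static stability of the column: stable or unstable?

stable

ΔT = 13.6 − 21.9 = -8.3 K and ΔS = 35.03 − 35.74 = -0.71 psu (deep − shallow).
−αΔT = 1.577 × 10⁻³; βΔS = -5.041 × 10⁻⁴; sum Δρ/ρ₀ = 1.0729 × 10⁻³.
Δρ/ρ₀ > 0, so Δρ > 0: deeper water is denser → statically stable.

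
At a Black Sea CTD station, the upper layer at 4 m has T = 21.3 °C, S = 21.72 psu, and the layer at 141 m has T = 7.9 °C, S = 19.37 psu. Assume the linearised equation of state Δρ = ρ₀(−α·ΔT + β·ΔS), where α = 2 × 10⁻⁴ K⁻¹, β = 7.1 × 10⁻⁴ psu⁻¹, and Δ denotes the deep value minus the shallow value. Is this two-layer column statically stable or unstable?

stable

ΔT = 7.9 − 21.3 = -13.4 K and ΔS = 19.37 − 21.72 = -2.35 psu (deep − shallow).
−αΔT = 2.68 × 10⁻³; βΔS = -1.6685 × 10⁻³; sum Δρ/ρ₀ = 1.0115 × 10⁻³.
Δρ/ρ₀ > 0, so Δρ > 0: deeper water is denser → statically stable.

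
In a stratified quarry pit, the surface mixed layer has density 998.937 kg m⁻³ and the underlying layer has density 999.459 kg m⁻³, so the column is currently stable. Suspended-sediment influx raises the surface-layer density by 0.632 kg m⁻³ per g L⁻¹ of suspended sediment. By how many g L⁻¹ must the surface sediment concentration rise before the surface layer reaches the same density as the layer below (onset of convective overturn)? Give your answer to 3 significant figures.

0.826 g L⁻¹

Density deficit of the surface layer: 999.459 − 998.937 = 0.522 kg m⁻³.
Required change = 0.522 / 0.632 = 0.826 g L⁻¹.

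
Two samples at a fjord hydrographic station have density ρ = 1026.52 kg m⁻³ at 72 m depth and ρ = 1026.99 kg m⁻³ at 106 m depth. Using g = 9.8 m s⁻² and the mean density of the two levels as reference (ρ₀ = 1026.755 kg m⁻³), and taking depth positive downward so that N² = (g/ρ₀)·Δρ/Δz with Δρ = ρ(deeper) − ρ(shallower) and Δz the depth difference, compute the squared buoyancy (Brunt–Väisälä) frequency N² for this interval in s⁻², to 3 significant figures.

1.32 × 10⁻⁴ s⁻²

Δρ = 1026.99 − 1026.52 = 0.47 kg m⁻³ over Δz = 106 − 72 = 34 m.
N² = (9.8/1026.755) × (0.47/34) = 1.3194 × 10⁻⁴ s⁻² ≈ 1.32 × 10⁻⁴ s⁻².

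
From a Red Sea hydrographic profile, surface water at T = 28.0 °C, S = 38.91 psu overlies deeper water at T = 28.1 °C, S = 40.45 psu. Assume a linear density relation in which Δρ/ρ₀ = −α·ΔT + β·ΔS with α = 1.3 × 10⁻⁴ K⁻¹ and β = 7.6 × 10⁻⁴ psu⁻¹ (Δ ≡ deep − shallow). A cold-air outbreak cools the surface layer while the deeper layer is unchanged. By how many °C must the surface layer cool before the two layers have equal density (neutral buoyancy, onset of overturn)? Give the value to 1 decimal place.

Neutral buoyancy requires Δρ = 0, i.e. −α(T_deep − T_surf′) + β(S_deep − S_surf) = 0.
T_surf′ = T_deep − (β/α)·ΔS = 28.1 − (7.6 × 10⁻⁴/1.3 × 10⁻⁴)·(+1.54) = 19.097 °C.
Cooling required: 28.0 − (19.097) = 8.903 °C.

8.9 °C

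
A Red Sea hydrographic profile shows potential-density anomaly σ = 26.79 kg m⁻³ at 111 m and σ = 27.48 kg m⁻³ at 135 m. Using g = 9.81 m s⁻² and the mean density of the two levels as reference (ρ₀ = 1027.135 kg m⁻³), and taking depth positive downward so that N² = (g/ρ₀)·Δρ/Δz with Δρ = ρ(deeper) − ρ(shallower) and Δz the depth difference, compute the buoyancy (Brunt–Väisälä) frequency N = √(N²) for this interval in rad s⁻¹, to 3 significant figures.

Δρ = 1027.48 − 1026.79 = 0.69 kg m⁻³ over Δz = 135 − 111 = 24 m.
N² = (9.81/1027.135) × (0.69/24) = 2.7459 × 10⁻⁴ s⁻².
N = √(2.7459 × 10⁻⁴) = 0.016571 rad s⁻¹ ≈ 0.0166 rad s⁻¹.

0.0166 rad s⁻¹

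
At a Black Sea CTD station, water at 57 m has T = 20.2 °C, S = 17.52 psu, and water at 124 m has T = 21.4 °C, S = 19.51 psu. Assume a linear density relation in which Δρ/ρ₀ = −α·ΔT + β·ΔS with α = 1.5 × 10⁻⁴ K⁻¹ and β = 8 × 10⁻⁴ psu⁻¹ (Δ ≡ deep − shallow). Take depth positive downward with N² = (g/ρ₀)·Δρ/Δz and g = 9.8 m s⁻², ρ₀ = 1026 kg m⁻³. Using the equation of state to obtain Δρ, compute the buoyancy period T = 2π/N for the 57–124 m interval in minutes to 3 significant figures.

ΔT = +1.2 K, ΔS = +1.99 psu (deep − shallow).
Δρ/ρ₀ = −αΔT + βΔS = -1.80 × 10⁻⁴ + 1.592 × 10⁻³ = 1.412 × 10⁻³, so Δρ ≈ 1.449 kg m⁻³.
N² = (g/ρ₀)·Δρ/Δz = g·(Δρ/ρ₀)/Δz = 9.8 × 1.412 × 10⁻³ / 67 = 2.0653 × 10⁻⁴ s⁻².
N = √(2.0653 × 10⁻⁴) = 0.014371 rad s⁻¹ → T = 2π/N = 437.21 s = 7.2868 min ≈ 7.29 min.

7.29 min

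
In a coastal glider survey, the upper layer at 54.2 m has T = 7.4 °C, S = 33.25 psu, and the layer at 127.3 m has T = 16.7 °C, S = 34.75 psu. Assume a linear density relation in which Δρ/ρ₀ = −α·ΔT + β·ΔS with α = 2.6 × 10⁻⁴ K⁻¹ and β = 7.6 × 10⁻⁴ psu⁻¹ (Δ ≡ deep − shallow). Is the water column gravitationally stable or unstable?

ΔT = 16.7 − 7.4 = +9.3 K and ΔS = 34.75 − 33.25 = +1.50 psu (deep − shallow).
−αΔT = -2.418 × 10⁻³; βΔS = 1.14 × 10⁻³; sum Δρ/ρ₀ = -1.278 × 10⁻³.
Δρ/ρ₀ < 0, so Δρ < 0: deeper water is lighter → statically unstable; the column would overturn.

unstable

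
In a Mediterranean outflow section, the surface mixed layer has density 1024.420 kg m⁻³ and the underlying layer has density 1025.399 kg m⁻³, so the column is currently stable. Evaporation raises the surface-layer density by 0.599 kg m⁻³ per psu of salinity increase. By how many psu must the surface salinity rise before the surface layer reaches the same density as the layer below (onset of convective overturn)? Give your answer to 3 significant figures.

Density deficit of the surface layer: 1025.399 − 1024.420 = 0.979 kg m⁻³.
Required change = 0.979 / 0.599 = 1.63 psu.

1.63 psu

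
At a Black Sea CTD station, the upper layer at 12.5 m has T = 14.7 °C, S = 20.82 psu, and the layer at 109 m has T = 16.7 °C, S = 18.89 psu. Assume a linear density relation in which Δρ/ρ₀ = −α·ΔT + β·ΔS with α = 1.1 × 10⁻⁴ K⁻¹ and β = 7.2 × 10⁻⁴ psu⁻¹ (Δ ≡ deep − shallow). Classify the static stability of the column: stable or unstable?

unstable

ΔT = 16.7 − 14.7 = +2.0 K and ΔS = 18.89 − 20.82 = -1.93 psu (deep − shallow).
−αΔT = -2.20 × 10⁻⁴; βΔS = -1.3896 × 10⁻³; sum Δρ/ρ₀ = -1.6096 × 10⁻³.
Δρ/ρ₀ < 0, so Δρ < 0: deeper water is lighter → statically unstable; the column would overturn.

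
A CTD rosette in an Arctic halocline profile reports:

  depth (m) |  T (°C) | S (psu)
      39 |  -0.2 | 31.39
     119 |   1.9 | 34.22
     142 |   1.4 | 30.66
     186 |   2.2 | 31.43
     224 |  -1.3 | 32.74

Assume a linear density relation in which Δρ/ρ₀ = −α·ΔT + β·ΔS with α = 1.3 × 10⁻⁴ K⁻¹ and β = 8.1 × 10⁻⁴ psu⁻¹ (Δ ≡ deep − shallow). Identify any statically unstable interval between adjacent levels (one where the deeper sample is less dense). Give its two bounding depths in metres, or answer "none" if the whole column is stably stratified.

119–142 m

Evaluate Δρ/ρ₀ = −αΔT + βΔS across each adjacent pair:
  39–119 m: −αΔT+βΔS = −(1.3 × 10⁻⁴)(+2.1)+(8.1 × 10⁻⁴)(+2.83) = 2.0 × 10⁻³ → stable
  119–142 m: −αΔT+βΔS = −(1.3 × 10⁻⁴)(-0.5)+(8.1 × 10⁻⁴)(-3.56) = -2.8 × 10⁻³ → UNSTABLE
  142–186 m: −αΔT+βΔS = −(1.3 × 10⁻⁴)(+0.8)+(8.1 × 10⁻⁴)(+0.77) = 5.2 × 10⁻⁴ → stable
  186–224 m: −αΔT+βΔS = −(1.3 × 10⁻⁴)(-3.5)+(8.1 × 10⁻⁴)(+1.31) = 1.5 × 10⁻³ → stable
The 119–142 m interval has Δρ < 0: lighter water underlies denser water.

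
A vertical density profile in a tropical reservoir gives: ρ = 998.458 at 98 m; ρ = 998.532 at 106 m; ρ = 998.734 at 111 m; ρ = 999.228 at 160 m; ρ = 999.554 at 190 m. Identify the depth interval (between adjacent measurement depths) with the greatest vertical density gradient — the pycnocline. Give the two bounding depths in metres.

Compute the density gradient over each adjacent pair:
  98–106 m: Δρ/Δz = 0.074/8 = 9.2 × 10⁻³ kg m⁻⁴
  106–111 m: Δρ/Δz = 0.202/5 = 0.040 kg m⁻⁴
  111–160 m: Δρ/Δz = 0.494/49 = 0.010 kg m⁻⁴
  160–190 m: Δρ/Δz = 0.326/30 = 0.011 kg m⁻⁴
The largest gradient is in the 106–111 m interval — the pycnocline.

106–111 m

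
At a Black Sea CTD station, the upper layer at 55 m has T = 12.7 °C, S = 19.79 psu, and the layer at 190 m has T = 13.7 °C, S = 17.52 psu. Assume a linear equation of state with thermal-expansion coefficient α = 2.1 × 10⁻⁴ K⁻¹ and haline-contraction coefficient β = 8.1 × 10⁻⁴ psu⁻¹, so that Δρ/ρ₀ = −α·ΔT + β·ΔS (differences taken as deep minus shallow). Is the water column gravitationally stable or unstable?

ΔT = 13.7 − 12.7 = +1.0 K and ΔS = 17.52 − 19.79 = -2.27 psu (deep − shallow).
−αΔT = -2.10 × 10⁻⁴; βΔS = -1.8387 × 10⁻³; sum Δρ/ρ₀ = -2.0487 × 10⁻³.
Δρ/ρ₀ < 0, so Δρ < 0: deeper water is lighter → statically unstable; the column would overturn.

unstable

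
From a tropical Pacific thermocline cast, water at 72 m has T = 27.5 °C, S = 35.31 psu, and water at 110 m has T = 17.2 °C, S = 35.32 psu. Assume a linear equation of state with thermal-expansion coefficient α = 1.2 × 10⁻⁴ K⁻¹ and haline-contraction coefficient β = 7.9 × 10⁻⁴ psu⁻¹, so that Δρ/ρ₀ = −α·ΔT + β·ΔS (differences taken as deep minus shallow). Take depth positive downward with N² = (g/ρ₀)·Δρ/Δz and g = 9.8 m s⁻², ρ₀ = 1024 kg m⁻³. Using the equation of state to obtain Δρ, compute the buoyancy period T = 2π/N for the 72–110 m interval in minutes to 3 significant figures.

5.85 min

ΔT = -10.3 K, ΔS = +0.01 psu (deep − shallow).
Δρ/ρ₀ = −αΔT + βΔS = 1.236 × 10⁻³ + 7.90 × 10⁻⁶ = 1.2439 × 10⁻³, so Δρ ≈ 1.274 kg m⁻³.
N² = (g/ρ₀)·Δρ/Δz = g·(Δρ/ρ₀)/Δz = 9.8 × 1.2439 × 10⁻³ / 38 = 3.2080 × 10⁻⁴ s⁻².
N = √(3.2080 × 10⁻⁴) = 0.017911 rad s⁻¹ → T = 2π/N = 350.80 s = 5.8467 min ≈ 5.85 min.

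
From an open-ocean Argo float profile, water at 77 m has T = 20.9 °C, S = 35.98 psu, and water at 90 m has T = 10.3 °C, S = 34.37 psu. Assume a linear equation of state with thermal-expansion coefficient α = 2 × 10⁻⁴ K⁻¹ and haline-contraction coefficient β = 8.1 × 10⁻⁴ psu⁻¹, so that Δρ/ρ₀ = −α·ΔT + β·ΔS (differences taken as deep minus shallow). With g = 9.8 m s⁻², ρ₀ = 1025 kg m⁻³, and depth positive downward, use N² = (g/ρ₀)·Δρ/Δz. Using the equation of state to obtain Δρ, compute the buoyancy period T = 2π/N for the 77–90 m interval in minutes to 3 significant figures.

ΔT = -10.6 K, ΔS = -1.61 psu (deep − shallow).
Δρ/ρ₀ = −αΔT + βΔS = 2.12 × 10⁻³ − 1.3041 × 10⁻³ = 8.159 × 10⁻⁴, so Δρ ≈ 0.8363 kg m⁻³.
N² = (g/ρ₀)·Δρ/Δz = g·(Δρ/ρ₀)/Δz = 9.8 × 8.159 × 10⁻⁴ / 13 = 6.1506 × 10⁻⁴ s⁻².
N = √(6.1506 × 10⁻⁴) = 0.024800 rad s⁻¹ → T = 2π/N = 253.35 s = 4.2225 min ≈ 4.22 min.

4.22 min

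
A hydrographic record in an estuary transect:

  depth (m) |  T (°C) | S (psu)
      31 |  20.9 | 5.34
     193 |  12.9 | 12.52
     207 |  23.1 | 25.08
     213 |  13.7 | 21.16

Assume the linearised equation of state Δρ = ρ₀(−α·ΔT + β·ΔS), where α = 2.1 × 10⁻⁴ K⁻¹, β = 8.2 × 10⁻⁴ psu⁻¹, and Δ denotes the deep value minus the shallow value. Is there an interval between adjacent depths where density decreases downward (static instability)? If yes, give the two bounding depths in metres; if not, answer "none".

207–213 m

Evaluate Δρ/ρ₀ = −αΔT + βΔS across each adjacent pair:
  31–193 m: −αΔT+βΔS = −(2.1 × 10⁻⁴)(-8.0)+(8.2 × 10⁻⁴)(+7.18) = 7.6 × 10⁻³ → stable
  193–207 m: −αΔT+βΔS = −(2.1 × 10⁻⁴)(+10.2)+(8.2 × 10⁻⁴)(+12.56) = 8.2 × 10⁻³ → stable
  207–213 m: −αΔT+βΔS = −(2.1 × 10⁻⁴)(-9.4)+(8.2 × 10⁻⁴)(-3.92) = -1.2 × 10⁻³ → UNSTABLE
The 207–213 m interval has Δρ < 0: lighter water underlies denser water.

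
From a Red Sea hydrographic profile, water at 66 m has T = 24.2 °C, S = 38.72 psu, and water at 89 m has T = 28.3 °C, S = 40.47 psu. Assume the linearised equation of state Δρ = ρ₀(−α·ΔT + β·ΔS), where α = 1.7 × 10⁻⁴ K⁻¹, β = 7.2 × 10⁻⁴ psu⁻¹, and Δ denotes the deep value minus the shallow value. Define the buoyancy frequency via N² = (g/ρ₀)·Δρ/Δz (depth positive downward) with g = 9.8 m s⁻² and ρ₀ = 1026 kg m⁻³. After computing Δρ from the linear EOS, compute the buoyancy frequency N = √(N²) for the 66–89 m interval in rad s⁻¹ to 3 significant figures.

ΔT = +4.1 K, ΔS = +1.75 psu (deep − shallow).
Δρ/ρ₀ = −αΔT + βΔS = -6.97 × 10⁻⁴ + 1.26 × 10⁻³ = 5.63 × 10⁻⁴, so Δρ ≈ 0.5776 kg m⁻³.
N² = (g/ρ₀)·Δρ/Δz = g·(Δρ/ρ₀)/Δz = 9.8 × 5.63 × 10⁻⁴ / 23 = 2.3989 × 10⁻⁴ s⁻².
N = √(2.3989 × 10⁻⁴) = 0.015488 rad s⁻¹ ≈ 0.0155 rad s⁻¹.

0.0155 rad s⁻¹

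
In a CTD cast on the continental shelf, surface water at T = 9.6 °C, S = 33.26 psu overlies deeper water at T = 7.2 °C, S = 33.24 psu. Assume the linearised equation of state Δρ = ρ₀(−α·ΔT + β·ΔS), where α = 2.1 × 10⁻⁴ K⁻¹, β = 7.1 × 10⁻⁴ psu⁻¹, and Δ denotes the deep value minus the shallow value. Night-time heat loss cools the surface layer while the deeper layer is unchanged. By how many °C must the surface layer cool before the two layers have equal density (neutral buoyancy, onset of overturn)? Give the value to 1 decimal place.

Neutral buoyancy requires Δρ = 0, i.e. −α(T_deep − T_surf′) + β(S_deep − S_surf) = 0.
T_surf′ = T_deep − (β/α)·ΔS = 7.2 − (7.1 × 10⁻⁴/2.1 × 10⁻⁴)·(-0.02) = 7.268 °C.
Cooling required: 9.6 − (7.268) = 2.332 °C.

2.3 °C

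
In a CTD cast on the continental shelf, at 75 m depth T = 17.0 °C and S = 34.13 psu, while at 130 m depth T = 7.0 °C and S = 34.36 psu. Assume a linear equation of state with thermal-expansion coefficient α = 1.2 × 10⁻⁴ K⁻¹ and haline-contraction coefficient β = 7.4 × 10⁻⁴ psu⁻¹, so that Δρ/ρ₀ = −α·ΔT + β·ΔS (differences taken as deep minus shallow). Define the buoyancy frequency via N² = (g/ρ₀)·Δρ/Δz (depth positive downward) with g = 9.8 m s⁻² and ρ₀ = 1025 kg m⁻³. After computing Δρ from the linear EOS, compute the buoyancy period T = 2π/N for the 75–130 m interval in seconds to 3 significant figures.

ΔT = -10.0 K, ΔS = +0.23 psu (deep − shallow).
Δρ/ρ₀ = −αΔT + βΔS = 1.20 × 10⁻³ + 1.702 × 10⁻⁴ = 1.3702 × 10⁻³, so Δρ ≈ 1.404 kg m⁻³.
N² = (g/ρ₀)·Δρ/Δz = g·(Δρ/ρ₀)/Δz = 9.8 × 1.3702 × 10⁻³ / 55 = 2.4414 × 10⁻⁴ s⁻².
N = √(2.4414 × 10⁻⁴) = 0.015625 rad s⁻¹ → T = 2π/N = 402.12 s ≈ 402 s.

402 s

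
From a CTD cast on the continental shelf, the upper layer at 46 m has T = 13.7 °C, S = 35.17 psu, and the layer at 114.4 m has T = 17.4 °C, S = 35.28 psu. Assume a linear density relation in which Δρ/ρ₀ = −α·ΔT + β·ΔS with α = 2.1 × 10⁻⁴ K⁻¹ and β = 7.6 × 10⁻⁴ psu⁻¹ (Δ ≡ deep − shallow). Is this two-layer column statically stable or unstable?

ΔT = 17.4 − 13.7 = +3.7 K and ΔS = 35.28 − 35.17 = +0.11 psu (deep − shallow).
−αΔT = -7.77 × 10⁻⁴; βΔS = 8.36 × 10⁻⁵; sum Δρ/ρ₀ = -6.934 × 10⁻⁴.
Δρ/ρ₀ < 0, so Δρ < 0: deeper water is lighter → statically unstable; the column would overturn.

unstable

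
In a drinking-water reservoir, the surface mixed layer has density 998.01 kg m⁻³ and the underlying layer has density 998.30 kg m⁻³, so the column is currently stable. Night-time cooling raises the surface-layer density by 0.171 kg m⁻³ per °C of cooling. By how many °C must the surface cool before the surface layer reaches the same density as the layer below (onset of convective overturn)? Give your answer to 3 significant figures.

1.70 °C

Density deficit of the surface layer: 998.30 − 998.01 = 0.29 kg m⁻³.
Required change = 0.29 / 0.171 = 1.70 °C.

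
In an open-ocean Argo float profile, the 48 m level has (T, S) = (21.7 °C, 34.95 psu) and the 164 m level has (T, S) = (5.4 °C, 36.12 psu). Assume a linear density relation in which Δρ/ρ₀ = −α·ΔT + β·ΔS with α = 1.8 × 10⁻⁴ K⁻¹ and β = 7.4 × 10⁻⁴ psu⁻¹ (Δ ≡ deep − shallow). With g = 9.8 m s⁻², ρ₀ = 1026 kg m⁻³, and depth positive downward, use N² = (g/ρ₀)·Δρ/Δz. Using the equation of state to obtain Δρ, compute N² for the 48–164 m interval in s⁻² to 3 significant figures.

ΔT = -16.3 K, ΔS = +1.17 psu (deep − shallow).
Δρ/ρ₀ = −αΔT + βΔS = 2.934 × 10⁻³ + 8.658 × 10⁻⁴ = 3.7998 × 10⁻³, so Δρ ≈ 3.899 kg m⁻³.
N² = (g/ρ₀)·Δρ/Δz = g·(Δρ/ρ₀)/Δz = 9.8 × 3.7998 × 10⁻³ / 116 = 3.2102 × 10⁻⁴ s⁻² ≈ 3.21 × 10⁻⁴ s⁻².

3.21 × 10⁻⁴ s⁻²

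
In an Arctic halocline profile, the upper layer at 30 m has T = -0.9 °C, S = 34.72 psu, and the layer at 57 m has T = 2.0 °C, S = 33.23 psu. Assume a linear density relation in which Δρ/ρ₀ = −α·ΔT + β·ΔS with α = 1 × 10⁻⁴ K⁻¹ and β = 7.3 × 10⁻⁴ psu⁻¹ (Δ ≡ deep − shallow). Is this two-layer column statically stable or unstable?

unstable

ΔT = 2.0 − -0.9 = +2.9 K and ΔS = 33.23 − 34.72 = -1.49 psu (deep − shallow).
−αΔT = -2.90 × 10⁻⁴; βΔS = -1.0877 × 10⁻³; sum Δρ/ρ₀ = -1.3777 × 10⁻³.
Δρ/ρ₀ < 0, so Δρ < 0: deeper water is lighter → statically unstable; the column would overturn.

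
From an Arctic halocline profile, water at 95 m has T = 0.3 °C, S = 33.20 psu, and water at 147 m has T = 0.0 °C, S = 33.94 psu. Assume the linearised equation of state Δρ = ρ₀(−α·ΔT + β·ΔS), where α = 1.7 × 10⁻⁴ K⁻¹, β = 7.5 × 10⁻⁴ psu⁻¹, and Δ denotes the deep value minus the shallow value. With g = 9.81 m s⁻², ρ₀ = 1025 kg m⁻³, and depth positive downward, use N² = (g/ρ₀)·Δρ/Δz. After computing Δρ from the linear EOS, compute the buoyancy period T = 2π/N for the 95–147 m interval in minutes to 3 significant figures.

ΔT = -0.3 K, ΔS = +0.74 psu (deep − shallow).
Δρ/ρ₀ = −αΔT + βΔS = 5.10 × 10⁻⁵ + 5.55 × 10⁻⁴ = 6.06 × 10⁻⁴, so Δρ ≈ 0.6212 kg m⁻³.
N² = (g/ρ₀)·Δρ/Δz = g·(Δρ/ρ₀)/Δz = 9.81 × 6.06 × 10⁻⁴ / 52 = 1.1432 × 10⁻⁴ s⁻².
N = √(1.1432 × 10⁻⁴) = 0.010692 rad s⁻¹ → T = 2π/N = 587.65 s = 9.7942 min ≈ 9.79 min.

9.79 min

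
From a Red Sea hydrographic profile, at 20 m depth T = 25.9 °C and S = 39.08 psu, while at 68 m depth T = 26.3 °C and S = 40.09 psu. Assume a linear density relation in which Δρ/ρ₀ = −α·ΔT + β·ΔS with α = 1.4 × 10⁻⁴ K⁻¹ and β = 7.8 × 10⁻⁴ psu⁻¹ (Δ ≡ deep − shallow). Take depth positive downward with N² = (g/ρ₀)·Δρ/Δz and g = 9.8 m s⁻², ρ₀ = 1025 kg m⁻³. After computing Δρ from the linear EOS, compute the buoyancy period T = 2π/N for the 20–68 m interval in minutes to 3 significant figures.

ΔT = +0.4 K, ΔS = +1.01 psu (deep − shallow).
Δρ/ρ₀ = −αΔT + βΔS = -5.60 × 10⁻⁵ + 7.878 × 10⁻⁴ = 7.318 × 10⁻⁴, so Δρ ≈ 0.7501 kg m⁻³.
N² = (g/ρ₀)·Δρ/Δz = g·(Δρ/ρ₀)/Δz = 9.8 × 7.318 × 10⁻⁴ / 48 = 1.4941 × 10⁻⁴ s⁻².
N = √(1.4941 × 10⁻⁴) = 0.012223 rad s⁻¹ → T = 2π/N = 514.05 s = 8.5675 min ≈ 8.57 min.

8.57 min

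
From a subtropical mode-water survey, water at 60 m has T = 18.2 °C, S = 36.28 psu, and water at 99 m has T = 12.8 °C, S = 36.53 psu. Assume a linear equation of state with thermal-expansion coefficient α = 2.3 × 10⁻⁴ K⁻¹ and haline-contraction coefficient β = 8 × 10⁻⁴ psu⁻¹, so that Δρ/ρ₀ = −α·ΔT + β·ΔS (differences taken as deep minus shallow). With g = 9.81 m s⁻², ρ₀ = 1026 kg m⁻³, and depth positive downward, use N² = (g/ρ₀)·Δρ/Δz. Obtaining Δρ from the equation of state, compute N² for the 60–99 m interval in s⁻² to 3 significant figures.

ΔT = -5.4 K, ΔS = +0.25 psu (deep − shallow).
Δρ/ρ₀ = −αΔT + βΔS = 1.242 × 10⁻³ + 2.00 × 10⁻⁴ = 1.442 × 10⁻³, so Δρ ≈ 1.479 kg m⁻³.
N² = (g/ρ₀)·Δρ/Δz = g·(Δρ/ρ₀)/Δz = 9.81 × 1.442 × 10⁻³ / 39 = 3.6272 × 10⁻⁴ s⁻² ≈ 3.63 × 10⁻⁴ s⁻².

3.63 × 10⁻⁴ s⁻²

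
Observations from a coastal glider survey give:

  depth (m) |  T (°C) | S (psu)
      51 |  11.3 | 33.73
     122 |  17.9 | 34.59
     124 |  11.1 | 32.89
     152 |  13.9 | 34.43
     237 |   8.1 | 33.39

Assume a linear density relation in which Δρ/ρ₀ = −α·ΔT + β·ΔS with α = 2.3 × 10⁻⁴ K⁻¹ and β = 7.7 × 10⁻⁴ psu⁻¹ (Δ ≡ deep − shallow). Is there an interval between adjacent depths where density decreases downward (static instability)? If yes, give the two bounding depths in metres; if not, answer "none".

Evaluate Δρ/ρ₀ = −αΔT + βΔS across each adjacent pair:
  51–122 m: −αΔT+βΔS = −(2.3 × 10⁻⁴)(+6.6)+(7.7 × 10⁻⁴)(+0.86) = -8.6 × 10⁻⁴ → UNSTABLE
  122–124 m: −αΔT+βΔS = −(2.3 × 10⁻⁴)(-6.8)+(7.7 × 10⁻⁴)(-1.70) = 2.6 × 10⁻⁴ → stable
  124–152 m: −αΔT+βΔS = −(2.3 × 10⁻⁴)(+2.8)+(7.7 × 10⁻⁴)(+1.54) = 5.4 × 10⁻⁴ → stable
  152–237 m: −αΔT+βΔS = −(2.3 × 10⁻⁴)(-5.8)+(7.7 × 10⁻⁴)(-1.04) = 5.3 × 10⁻⁴ → stable
The 51–122 m interval has Δρ < 0: lighter water underlies denser water.

51–122 m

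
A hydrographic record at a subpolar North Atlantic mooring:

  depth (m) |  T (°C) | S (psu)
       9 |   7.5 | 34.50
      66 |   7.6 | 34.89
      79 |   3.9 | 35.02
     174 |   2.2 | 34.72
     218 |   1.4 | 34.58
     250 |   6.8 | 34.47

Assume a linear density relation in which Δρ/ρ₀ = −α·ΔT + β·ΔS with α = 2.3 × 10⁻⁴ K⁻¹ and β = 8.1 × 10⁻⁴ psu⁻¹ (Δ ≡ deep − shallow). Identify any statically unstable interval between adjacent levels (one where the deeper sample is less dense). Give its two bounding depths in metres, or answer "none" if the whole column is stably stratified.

Evaluate Δρ/ρ₀ = −αΔT + βΔS across each adjacent pair:
  9–66 m: −αΔT+βΔS = −(2.3 × 10⁻⁴)(+0.1)+(8.1 × 10⁻⁴)(+0.39) = 2.9 × 10⁻⁴ → stable
  66–79 m: −αΔT+βΔS = −(2.3 × 10⁻⁴)(-3.7)+(8.1 × 10⁻⁴)(+0.13) = 9.6 × 10⁻⁴ → stable
  79–174 m: −αΔT+βΔS = −(2.3 × 10⁻⁴)(-1.7)+(8.1 × 10⁻⁴)(-0.30) = 1.5 × 10⁻⁴ → stable
  174–218 m: −αΔT+βΔS = −(2.3 × 10⁻⁴)(-0.8)+(8.1 × 10⁻⁴)(-0.14) = 7.1 × 10⁻⁵ → stable
  218–250 m: −αΔT+βΔS = −(2.3 × 10⁻⁴)(+5.4)+(8.1 × 10⁻⁴)(-0.11) = -1.3 × 10⁻³ → UNSTABLE
The 218–250 m interval has Δρ < 0: lighter water underlies denser water.

218–250 m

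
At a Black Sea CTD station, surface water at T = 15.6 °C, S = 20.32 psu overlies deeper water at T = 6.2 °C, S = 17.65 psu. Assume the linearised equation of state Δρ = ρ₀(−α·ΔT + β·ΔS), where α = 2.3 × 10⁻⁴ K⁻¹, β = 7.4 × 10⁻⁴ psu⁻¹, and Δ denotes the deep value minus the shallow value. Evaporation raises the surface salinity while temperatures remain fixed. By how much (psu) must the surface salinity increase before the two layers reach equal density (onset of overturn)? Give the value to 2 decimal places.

0.25 psu

Neutral buoyancy requires −α(T_deep − T_surf) + β(S_deep − S_surf′) = 0.
S_surf′ = S_deep − (α/β)·ΔT = 17.65 − (2.3 × 10⁻⁴/7.4 × 10⁻⁴)·(-9.4) = 20.5716 psu.
Increase required: 20.5716 − 20.32 = 0.2516 psu.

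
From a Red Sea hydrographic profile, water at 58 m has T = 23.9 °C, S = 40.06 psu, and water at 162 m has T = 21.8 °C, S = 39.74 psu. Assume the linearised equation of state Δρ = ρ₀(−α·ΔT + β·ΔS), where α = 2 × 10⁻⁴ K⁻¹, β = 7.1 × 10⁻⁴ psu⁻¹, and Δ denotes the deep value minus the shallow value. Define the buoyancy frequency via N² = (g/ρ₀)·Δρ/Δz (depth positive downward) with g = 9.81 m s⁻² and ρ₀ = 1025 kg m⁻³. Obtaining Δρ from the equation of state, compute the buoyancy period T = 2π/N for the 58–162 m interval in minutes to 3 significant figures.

24.6 min

ΔT = -2.1 K, ΔS = -0.32 psu (deep − shallow).
Δρ/ρ₀ = −αΔT + βΔS = 4.20 × 10⁻⁴ − 2.272 × 10⁻⁴ = 1.928 × 10⁻⁴, so Δρ ≈ 0.1976 kg m⁻³.
N² = (g/ρ₀)·Δρ/Δz = g·(Δρ/ρ₀)/Δz = 9.81 × 1.928 × 10⁻⁴ / 104 = 1.8186 × 10⁻⁵ s⁻².
N = √(1.8186 × 10⁻⁵) = 4.2645 × 10⁻³ rad s⁻¹ → T = 2π/N = 1.4734 × 10³ s = 24.557 min ≈ 24.6 min.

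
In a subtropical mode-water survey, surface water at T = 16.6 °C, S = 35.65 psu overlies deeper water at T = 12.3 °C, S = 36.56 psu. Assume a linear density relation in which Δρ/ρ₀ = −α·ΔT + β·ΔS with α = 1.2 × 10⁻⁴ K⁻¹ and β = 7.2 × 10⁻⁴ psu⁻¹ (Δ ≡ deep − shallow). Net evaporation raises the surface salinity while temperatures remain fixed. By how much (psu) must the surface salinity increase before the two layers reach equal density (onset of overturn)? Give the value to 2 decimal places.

1.63 psu

Neutral buoyancy requires −α(T_deep − T_surf) + β(S_deep − S_surf′) = 0.
S_surf′ = S_deep − (α/β)·ΔT = 36.56 − (1.2 × 10⁻⁴/7.2 × 10⁻⁴)·(-4.3) = 37.2767 psu.
Increase required: 37.2767 − 35.65 = 1.6267 psu.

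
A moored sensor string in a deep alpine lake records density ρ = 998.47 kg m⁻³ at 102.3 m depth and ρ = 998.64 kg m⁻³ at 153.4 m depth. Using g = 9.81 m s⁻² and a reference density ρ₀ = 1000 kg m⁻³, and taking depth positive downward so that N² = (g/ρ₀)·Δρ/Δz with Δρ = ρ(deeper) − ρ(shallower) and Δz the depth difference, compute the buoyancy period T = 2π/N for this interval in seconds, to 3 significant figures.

Δρ = 998.64 − 998.47 = 0.17 kg m⁻³ over Δz = 153.4 − 102.3 = 51.1 m.
N² = (9.81/1000) × (0.17/51.1) = 3.2636 × 10⁻⁵ s⁻².
N = √(3.2636 × 10⁻⁵) = 5.7128 × 10⁻³ rad s⁻¹, so T = 2π/N = 1.0998 × 10³ s ≈ 1.10 × 10³ s.
A positive N² confirms static stability across the interval.

1.10 × 10³ s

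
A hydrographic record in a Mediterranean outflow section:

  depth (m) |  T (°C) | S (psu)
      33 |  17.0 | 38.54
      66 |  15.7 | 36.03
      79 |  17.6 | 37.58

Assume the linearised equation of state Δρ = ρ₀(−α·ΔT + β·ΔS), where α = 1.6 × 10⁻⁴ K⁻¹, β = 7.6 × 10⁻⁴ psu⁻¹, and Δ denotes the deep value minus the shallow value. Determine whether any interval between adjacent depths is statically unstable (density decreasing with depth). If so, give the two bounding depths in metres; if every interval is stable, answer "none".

33–66 m

Evaluate Δρ/ρ₀ = −αΔT + βΔS across each adjacent pair:
  33–66 m: −αΔT+βΔS = −(1.6 × 10⁻⁴)(-1.3)+(7.6 × 10⁻⁴)(-2.51) = -1.7 × 10⁻³ → UNSTABLE
  66–79 m: −αΔT+βΔS = −(1.6 × 10⁻⁴)(+1.9)+(7.6 × 10⁻⁴)(+1.55) = 8.7 × 10⁻⁴ → stable
The 33–66 m interval has Δρ < 0: lighter water underlies denser water.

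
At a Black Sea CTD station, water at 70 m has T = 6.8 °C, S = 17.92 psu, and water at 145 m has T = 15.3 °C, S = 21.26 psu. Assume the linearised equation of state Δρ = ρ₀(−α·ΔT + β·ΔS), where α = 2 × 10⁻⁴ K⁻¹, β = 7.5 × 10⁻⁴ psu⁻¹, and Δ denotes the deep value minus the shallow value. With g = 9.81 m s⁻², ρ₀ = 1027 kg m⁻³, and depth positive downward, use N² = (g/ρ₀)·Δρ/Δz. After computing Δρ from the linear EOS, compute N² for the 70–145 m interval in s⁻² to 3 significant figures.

ΔT = +8.5 K, ΔS = +3.34 psu (deep − shallow).
Δρ/ρ₀ = −αΔT + βΔS = -1.70 × 10⁻³ + 2.505 × 10⁻³ = 8.05 × 10⁻⁴, so Δρ ≈ 0.8267 kg m⁻³.
N² = (g/ρ₀)·Δρ/Δz = g·(Δρ/ρ₀)/Δz = 9.81 × 8.05 × 10⁻⁴ / 75 = 1.0529 × 10⁻⁴ s⁻² ≈ 1.05 × 10⁻⁴ s⁻².

1.05 × 10⁻⁴ s⁻²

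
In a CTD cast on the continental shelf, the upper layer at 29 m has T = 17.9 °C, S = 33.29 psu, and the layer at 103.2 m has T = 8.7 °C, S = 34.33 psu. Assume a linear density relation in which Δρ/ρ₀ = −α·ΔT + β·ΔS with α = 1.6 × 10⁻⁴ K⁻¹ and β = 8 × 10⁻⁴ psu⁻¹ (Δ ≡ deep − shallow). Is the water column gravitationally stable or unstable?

ΔT = 8.7 − 17.9 = -9.2 K and ΔS = 34.33 − 33.29 = +1.04 psu (deep − shallow).
−αΔT = 1.472 × 10⁻³; βΔS = 8.32 × 10⁻⁴; sum Δρ/ρ₀ = 2.304 × 10⁻³.
Δρ/ρ₀ > 0, so Δρ > 0: deeper water is denser → statically stable.

stable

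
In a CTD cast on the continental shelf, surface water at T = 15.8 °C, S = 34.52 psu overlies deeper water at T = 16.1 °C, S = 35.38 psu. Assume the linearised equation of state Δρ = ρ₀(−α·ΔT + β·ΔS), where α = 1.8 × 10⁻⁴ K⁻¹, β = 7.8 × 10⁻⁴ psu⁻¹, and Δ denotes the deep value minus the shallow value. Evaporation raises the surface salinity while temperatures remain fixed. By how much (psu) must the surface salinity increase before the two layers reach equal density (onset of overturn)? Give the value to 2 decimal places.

0.79 psu

Neutral buoyancy requires −α(T_deep − T_surf) + β(S_deep − S_surf′) = 0.
S_surf′ = S_deep − (α/β)·ΔT = 35.38 − (1.8 × 10⁻⁴/7.8 × 10⁻⁴)·(+0.3) = 35.3108 psu.
Increase required: 35.3108 − 34.52 = 0.7908 psu.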